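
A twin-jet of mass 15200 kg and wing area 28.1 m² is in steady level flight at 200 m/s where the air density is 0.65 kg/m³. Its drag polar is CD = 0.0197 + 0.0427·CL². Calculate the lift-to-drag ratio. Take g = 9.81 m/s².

Level flight ⇒ L = W = m·g = 15200 × 9.81 = 1.4911×10^5 N.
Dynamic pressure q = 0.5 × 0.65 × 200² = 13000 Pa.
CL = W/(q·S) = 1.4911×10^5 / (13000 × 28.1) = 0.4082.
CD = 0.0197 + 0.0427 × 0.4082² = 0.02681.
L/D = CL/CD = 0.4082 / 0.02681 = 15.2

L/D = 15.2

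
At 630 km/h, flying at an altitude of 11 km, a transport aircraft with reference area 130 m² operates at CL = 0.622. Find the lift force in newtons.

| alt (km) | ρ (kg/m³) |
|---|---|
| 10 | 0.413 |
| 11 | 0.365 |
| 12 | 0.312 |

At 11 km, from the table: ρ = 0.365 kg/m³.
Convert speed: v = 630 km/h ÷ 3.6 = 175 m/s.
Dynamic pressure q = ½ρv² = ½ × 0.365 × 175² = 5589 Pa.
L = q·S·CL = 5589 × 130 × 0.622 = 4.52×10^5 N ≈ 452 kN

L = 4.52×10^5 N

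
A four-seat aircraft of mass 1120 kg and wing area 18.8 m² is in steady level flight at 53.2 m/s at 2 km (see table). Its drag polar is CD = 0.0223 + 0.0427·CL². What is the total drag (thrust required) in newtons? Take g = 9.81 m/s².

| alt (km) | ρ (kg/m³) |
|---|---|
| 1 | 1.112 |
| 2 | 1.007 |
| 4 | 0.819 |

D = 790 N

At 2 km, from the table: ρ = 1.007 kg/m³.
In steady level flight, lift balances weight: W = mg = 1120 × 9.81 = 10987 N.
q = ½ρv² = ½ × 1.007 × 53.2² = 1425 Pa.
CL = 2W/(ρv²S) = 2×10987/(1.007×53.2²×18.8) = 0.4101.
CD = 0.0223 + 0.0427 × 0.4101² = 0.02948.
D = q·S·CD = 1425 × 18.8 × 0.02948 = 789.8 N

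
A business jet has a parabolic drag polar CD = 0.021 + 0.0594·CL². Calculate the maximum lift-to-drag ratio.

For CD = CD0 + K·CL², (L/D)max occurs at CL* = √(CD0/K) and equals 1/(2√(K·CD0)).
(L/D)max = 1/(2√(0.0594 × 0.021)) = 1/(2 × 0.03532) = 14.2

(L/D)max = 14.2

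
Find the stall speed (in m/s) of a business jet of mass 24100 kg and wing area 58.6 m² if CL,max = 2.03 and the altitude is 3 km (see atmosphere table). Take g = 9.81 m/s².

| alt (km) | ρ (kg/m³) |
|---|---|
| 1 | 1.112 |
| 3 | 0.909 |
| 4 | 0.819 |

At 3 km, from the table: ρ = 0.909 kg/m³.
Stall occurs when L = W at CL,max. W = mg = 24100 × 9.81 = 2.364×10^5 N.
From L = ½ρV²S·CL,max = W: V_stall = √(2W/(ρSCL,max)) = √(2·2.364×10^5/(0.909·58.6·2.03))
V_stall = √4373 = 66.1 m/s

V_stall = 66.1 m/s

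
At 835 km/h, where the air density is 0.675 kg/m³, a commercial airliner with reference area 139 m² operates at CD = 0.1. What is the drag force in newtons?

Convert speed: v = 835 km/h ÷ 3.6 = 231.9 m/s.
Dynamic pressure q = ½ρv² = ½ × 0.675 × 231.9² = 18160 Pa.
D = q·S·CD = 18160 × 139 × 0.1 = 2.52×10^5 N ≈ 252 kN

D = 2.52×10^5 N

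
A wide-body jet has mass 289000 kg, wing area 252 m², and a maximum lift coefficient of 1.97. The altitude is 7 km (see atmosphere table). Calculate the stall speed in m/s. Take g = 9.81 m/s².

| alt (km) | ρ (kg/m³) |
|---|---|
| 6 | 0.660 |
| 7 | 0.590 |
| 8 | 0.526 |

At 7 km, from the table: ρ = 0.590 kg/m³.
Weight W = mg = 289000 × 9.81 = 2.835×10^6 N.
From L = ½ρV²S·CL,max = W: V_stall = √(2W/(ρSCL,max)) = √(2·2.835×10^6/(0.59·252·1.97))
V_stall = √19360 = 139 m/s

V_stall = 139 m/s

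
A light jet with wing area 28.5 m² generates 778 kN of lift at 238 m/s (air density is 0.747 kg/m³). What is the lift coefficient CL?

From L = ½ρv²S·CL, rearranging gives CL = 2L/(ρv²S).
CL = 2 × 7.78×10^5 / (0.747 × 238² × 28.5) = 1.29

CL = 1.29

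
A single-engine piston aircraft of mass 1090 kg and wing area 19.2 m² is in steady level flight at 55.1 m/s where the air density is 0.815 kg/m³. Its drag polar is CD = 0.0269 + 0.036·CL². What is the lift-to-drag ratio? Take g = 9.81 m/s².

L/D = 13.2

Level flight ⇒ L = W = m·g = 1090 × 9.81 = 10693 N.
q = ½ρv² = ½ × 0.815 × 55.1² = 1237 Pa.
Required CL = L/(qS) = 10693/(1237·19.2) = 0.4502.
CD = 0.0269 + 0.036 × 0.4502² = 0.0342.
L/D = CL/CD = 0.4502 / 0.0342 = 13.2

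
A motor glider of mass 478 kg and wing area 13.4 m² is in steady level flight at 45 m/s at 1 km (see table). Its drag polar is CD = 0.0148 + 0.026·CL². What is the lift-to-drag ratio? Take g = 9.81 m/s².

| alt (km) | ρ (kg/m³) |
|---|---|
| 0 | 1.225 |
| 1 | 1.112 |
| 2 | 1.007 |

L/D = 18

At 1 km, from the table: ρ = 1.112 kg/m³.
In steady level flight, lift balances weight: W = mg = 478 × 9.81 = 4689.2 N.
Dynamic pressure q = 0.5 × 1.112 × 45² = 1126 Pa.
Required CL = L/(qS) = 4689.2/(1126·13.4) = 0.3108.
CD = 0.0148 + 0.026 × 0.3108² = 0.01731.
L/D = CL/CD = 0.3108 / 0.01731 = 18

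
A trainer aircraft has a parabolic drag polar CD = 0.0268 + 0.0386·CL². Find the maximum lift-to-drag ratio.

For CD = CD0 + K·CL², (L/D)max occurs at CL* = √(CD0/K) and equals 1/(2√(K·CD0)).
(L/D)max = 1/(2√(0.0386 × 0.0268)) = 1/(2 × 0.03216) = 15.5

(L/D)max = 15.5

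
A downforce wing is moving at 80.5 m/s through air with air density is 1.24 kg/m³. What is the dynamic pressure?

q = 4020 Pa

q = ½ρv² = ½ × 1.24 × 80.5² = 4020 Pa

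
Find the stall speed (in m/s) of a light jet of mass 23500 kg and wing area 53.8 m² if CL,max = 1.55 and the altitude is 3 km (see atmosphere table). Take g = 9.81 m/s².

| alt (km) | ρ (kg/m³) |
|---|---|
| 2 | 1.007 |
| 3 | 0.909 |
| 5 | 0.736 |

At 3 km, from the table: ρ = 0.909 kg/m³.
Weight W = mg = 23500 × 9.81 = 2.305×10^5 N.
V_stall = √(2W/(ρ·S·CL,max)) = √(2 × 2.305×10^5 / (0.909 × 53.8 × 1.55))
V_stall = √6083 = 78 m/s

V_stall = 78 m/s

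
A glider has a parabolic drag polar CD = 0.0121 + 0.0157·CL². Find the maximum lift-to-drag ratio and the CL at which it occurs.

For CD = CD0 + K·CL², (L/D)max occurs at CL* = √(CD0/K) and equals 1/(2√(K·CD0)).
(L/D)max = 1/(2√(0.0157 × 0.0121)) = 1/(2 × 0.01378) = 36.3
CL* = √(0.0121/0.0157) = 0.878

(L/D)max = 36.3, at CL = 0.878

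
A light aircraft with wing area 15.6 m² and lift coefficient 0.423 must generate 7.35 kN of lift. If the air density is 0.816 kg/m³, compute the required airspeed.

L = ½ρv²S·CL ⇒ v = √(2L/(ρ·S·CL))
v = √(2 × 7350 / (0.816 × 15.6 × 0.423)) = √2730 = 52.2 m/s

v = 52.2 m/s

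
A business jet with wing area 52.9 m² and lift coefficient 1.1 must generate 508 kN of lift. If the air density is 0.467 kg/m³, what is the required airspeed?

v = 193 m/s

L = ½ρv²S·CL ⇒ v = √(2L/(ρ·S·CL))
v = √(2 × 5.08×10^5 / (0.467 × 52.9 × 1.1)) = √37390 = 193 m/s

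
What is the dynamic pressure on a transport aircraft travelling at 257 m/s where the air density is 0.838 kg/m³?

q = ½ρv² = ½ × 0.838 × 257² = 27700 Pa

q = 27700 Pa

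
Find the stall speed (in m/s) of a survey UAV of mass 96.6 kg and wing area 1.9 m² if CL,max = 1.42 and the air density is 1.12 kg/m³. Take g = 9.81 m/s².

V_stall = 25 m/s

Weight W = mg = 96.6 × 9.81 = 947.6 N.
V_stall = √(2W/(ρ·S·CL,max)) = √(2 × 947.6 / (1.12 × 1.9 × 1.42))
V_stall = √627.2 = 25 m/s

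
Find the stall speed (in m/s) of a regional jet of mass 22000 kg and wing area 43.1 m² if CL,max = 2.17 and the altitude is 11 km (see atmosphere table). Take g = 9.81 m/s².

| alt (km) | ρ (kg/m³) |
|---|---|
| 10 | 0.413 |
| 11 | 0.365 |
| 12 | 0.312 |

V_stall = 112 m/s

At 11 km, from the table: ρ = 0.365 kg/m³.
At stall, lift equals weight: L = W = m·g = 22000 × 9.81 = 2.158×10^5 N.
From L = ½ρV²S·CL,max = W: V_stall = √(2W/(ρSCL,max)) = √(2·2.158×10^5/(0.365·43.1·2.17))
V_stall = √12640 = 112 m/s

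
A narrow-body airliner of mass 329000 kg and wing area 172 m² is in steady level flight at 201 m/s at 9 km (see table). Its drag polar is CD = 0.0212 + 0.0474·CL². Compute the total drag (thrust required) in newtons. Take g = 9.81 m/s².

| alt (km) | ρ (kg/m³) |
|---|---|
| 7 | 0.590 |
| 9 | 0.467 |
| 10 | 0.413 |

At 9 km, from the table: ρ = 0.467 kg/m³.
Level flight ⇒ L = W = m·g = 329000 × 9.81 = 3.2275×10^6 N.
Dynamic pressure q = 0.5 × 0.467 × 201² = 9434 Pa.
Required CL = L/(qS) = 3.2275×10^6/(9434·172) = 1.989.
CD = 0.0212 + 0.0474 × 1.989² = 0.2087.
D = q·S·CD = 9434 × 172 × 0.2087 = 3.387×10^5 N

D = 3.39×10^5 N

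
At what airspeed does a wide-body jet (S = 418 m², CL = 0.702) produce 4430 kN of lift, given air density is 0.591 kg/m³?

L = ½ρv²S·CL ⇒ v = √(2L/(ρ·S·CL))
v = √(2 × 4.43×10^6 / (0.591 × 418 × 0.702)) = √51090 = 226 m/s

v = 226 m/s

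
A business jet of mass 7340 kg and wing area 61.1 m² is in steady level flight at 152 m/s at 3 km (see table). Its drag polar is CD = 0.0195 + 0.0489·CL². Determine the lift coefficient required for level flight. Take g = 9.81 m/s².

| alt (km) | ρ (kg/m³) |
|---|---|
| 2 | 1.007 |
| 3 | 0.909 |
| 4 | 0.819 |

CL = 0.112

At 3 km, from the table: ρ = 0.909 kg/m³.
Level flight ⇒ L = W = m·g = 7340 × 9.81 = 72005 N.
q = ½ρv² = ½ × 0.909 × 152² = 10500 Pa.
Required CL = L/(qS) = 72005/(10500·61.1) = 0.1122.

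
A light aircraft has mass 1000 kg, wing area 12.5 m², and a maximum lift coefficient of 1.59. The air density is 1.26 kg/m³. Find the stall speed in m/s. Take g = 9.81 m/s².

V_stall = 28 m/s

At stall, lift equals weight: L = W = m·g = 1000 × 9.81 = 9810 N.
From L = ½ρV²S·CL,max = W: V_stall = √(2W/(ρSCL,max)) = √(2·9810/(1.26·12.5·1.59))
V_stall = √783.5 = 28 m/s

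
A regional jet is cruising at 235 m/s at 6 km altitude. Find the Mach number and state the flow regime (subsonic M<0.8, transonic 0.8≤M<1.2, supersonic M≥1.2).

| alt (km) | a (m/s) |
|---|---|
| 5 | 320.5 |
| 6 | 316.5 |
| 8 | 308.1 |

At 6 km, from the table: a = 316.5 m/s.
M = v/a = 235 / 316.5 = 0.742
M = 0.742 → subsonic.

M = 0.742 (subsonic)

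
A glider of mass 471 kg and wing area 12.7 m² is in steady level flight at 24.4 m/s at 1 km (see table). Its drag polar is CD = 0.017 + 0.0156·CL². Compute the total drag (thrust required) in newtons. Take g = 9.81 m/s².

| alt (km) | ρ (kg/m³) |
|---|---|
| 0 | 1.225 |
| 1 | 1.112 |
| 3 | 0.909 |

D = 151 N

At 1 km, from the table: ρ = 1.112 kg/m³.
Level flight ⇒ L = W = m·g = 471 × 9.81 = 4620.5 N.
q = ½ρv² = ½ × 1.112 × 24.4² = 331 Pa.
CL = W/(q·S) = 4620.5 / (331 × 12.7) = 1.099.
CD = 0.017 + 0.0156 × 1.099² = 0.03584.
D = q·S·CD = 331 × 12.7 × 0.03584 = 150.7 N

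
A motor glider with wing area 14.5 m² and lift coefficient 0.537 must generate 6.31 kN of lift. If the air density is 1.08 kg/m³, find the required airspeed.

v = 38.7 m/s

L = ½ρv²S·CL ⇒ v = √(2L/(ρ·S·CL))
v = √(2 × 6310 / (1.08 × 14.5 × 0.537)) = √1501 = 38.7 m/s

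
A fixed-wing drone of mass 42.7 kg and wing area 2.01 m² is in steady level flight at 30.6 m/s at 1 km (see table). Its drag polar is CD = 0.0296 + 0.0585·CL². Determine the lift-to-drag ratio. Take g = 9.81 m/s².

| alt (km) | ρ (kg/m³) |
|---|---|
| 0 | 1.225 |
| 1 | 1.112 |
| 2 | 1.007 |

L/D = 10.3

At 1 km, from the table: ρ = 1.112 kg/m³.
Weight W = mg = 42.7 × 9.81 = 418.89 N; in level flight L = W.
q = ½ρv² = ½ × 1.112 × 30.6² = 520.6 Pa.
CL = W/(q·S) = 418.89 / (520.6 × 2.01) = 0.4003.
CD = 0.0296 + 0.0585 × 0.4003² = 0.03897.
L/D = CL/CD = 0.4003 / 0.03897 = 10.3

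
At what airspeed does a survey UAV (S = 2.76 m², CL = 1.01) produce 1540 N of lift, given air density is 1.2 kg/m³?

v = 30.3 m/s

L = ½ρv²S·CL ⇒ v = √(2L/(ρ·S·CL))
v = √(2 × 1540 / (1.2 × 2.76 × 1.01)) = √920.7 = 30.3 m/s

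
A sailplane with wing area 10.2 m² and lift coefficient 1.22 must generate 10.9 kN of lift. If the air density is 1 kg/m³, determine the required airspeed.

L = ½ρv²S·CL ⇒ v = √(2L/(ρ·S·CL))
v = √(2 × 10900 / (1 × 10.2 × 1.22)) = √1752 = 41.9 m/s

v = 41.9 m/s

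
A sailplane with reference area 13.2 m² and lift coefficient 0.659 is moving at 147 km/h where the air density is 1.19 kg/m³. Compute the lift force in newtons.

Convert speed: v = 147 km/h ÷ 3.6 = 40.83 m/s.
Dynamic pressure q = ½ρv² = ½ × 1.19 × 40.83² = 992.1 Pa.
L = q·S·CL = 992.1 × 13.2 × 0.659 = 8630 N ≈ 8.63 kN

L = 8630 N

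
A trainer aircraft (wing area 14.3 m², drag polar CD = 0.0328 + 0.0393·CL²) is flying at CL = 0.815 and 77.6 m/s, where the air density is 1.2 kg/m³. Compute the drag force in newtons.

D = 3040 N

CD = 0.0328 + 0.0393 × 0.815² = 0.0589
D = ½ρv²S·CD = ½ × 1.2 × 77.6² × 14.3 × 0.0589 = 3040 N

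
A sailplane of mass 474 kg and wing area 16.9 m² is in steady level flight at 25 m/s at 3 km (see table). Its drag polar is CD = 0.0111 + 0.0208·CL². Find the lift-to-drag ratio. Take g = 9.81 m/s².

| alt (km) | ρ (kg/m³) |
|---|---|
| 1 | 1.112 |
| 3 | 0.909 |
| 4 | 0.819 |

L/D = 31.6

At 3 km, from the table: ρ = 0.909 kg/m³.
Level flight ⇒ L = W = m·g = 474 × 9.81 = 4649.9 N.
Dynamic pressure q = 0.5 × 0.909 × 25² = 284.1 Pa.
Required CL = L/(qS) = 4649.9/(284.1·16.9) = 0.9686.
CD = 0.0111 + 0.0208 × 0.9686² = 0.03061.
L/D = CL/CD = 0.9686 / 0.03061 = 31.6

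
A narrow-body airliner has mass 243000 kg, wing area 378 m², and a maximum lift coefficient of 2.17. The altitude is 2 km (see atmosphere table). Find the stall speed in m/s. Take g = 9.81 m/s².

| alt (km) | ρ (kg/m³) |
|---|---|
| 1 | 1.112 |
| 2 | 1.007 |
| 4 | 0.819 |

V_stall = 76 m/s

At 2 km, from the table: ρ = 1.007 kg/m³.
At stall, lift equals weight: L = W = m·g = 243000 × 9.81 = 2.384×10^6 N.
V_stall = √(2W/(ρ·S·CL,max)) = √(2 × 2.384×10^6 / (1.007 × 378 × 2.17))
V_stall = √5772 = 76 m/s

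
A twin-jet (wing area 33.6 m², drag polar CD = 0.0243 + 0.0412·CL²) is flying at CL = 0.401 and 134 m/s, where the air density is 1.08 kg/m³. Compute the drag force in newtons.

D = 10100 N

CD = 0.0243 + 0.0412 × 0.401² = 0.03093
D = ½ρv²S·CD = ½ × 1.08 × 134² × 33.6 × 0.03093 = 10100 N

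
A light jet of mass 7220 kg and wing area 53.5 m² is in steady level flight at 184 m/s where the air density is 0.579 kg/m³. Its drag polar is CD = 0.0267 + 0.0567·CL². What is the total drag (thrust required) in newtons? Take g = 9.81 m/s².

Level flight ⇒ L = W = m·g = 7220 × 9.81 = 70828 N.
Dynamic pressure q = 0.5 × 0.579 × 184² = 9801 Pa.
Required CL = L/(qS) = 70828/(9801·53.5) = 0.1351.
CD = 0.0267 + 0.0567 × 0.1351² = 0.02773.
D = q·S·CD = 9801 × 53.5 × 0.02773 = 14540 N

D = 14500 N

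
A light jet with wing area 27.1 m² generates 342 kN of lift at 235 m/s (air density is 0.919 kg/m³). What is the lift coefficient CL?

From L = ½ρv²S·CL, rearranging gives CL = 2L/(ρv²S).
CL = 2 × 3.42×10^5 / (0.919 × 235² × 27.1) = 0.497

CL = 0.497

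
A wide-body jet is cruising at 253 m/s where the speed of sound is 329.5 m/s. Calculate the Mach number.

M = v/a = 253 / 329.5 = 0.768

M = 0.768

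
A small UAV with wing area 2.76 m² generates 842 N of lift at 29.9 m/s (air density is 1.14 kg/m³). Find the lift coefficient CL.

From L = ½ρv²S·CL, rearranging gives CL = 2L/(ρv²S).
CL = 2 × 842 / (1.14 × 29.9² × 2.76) = 0.599

CL = 0.599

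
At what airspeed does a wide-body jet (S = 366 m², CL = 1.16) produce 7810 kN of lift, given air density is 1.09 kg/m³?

v = 184 m/s

L = ½ρv²S·CL ⇒ v = √(2L/(ρ·S·CL))
v = √(2 × 7.81×10^6 / (1.09 × 366 × 1.16)) = √33750 = 184 m/s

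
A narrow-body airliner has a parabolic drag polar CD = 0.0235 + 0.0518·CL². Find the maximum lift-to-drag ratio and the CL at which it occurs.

For CD = CD0 + K·CL², (L/D)max occurs at CL* = √(CD0/K) and equals 1/(2√(K·CD0)).
(L/D)max = 1/(2√(0.0518 × 0.0235)) = 1/(2 × 0.03489) = 14.3
CL* = √(0.0235/0.0518) = 0.674

(L/D)max = 14.3, at CL = 0.674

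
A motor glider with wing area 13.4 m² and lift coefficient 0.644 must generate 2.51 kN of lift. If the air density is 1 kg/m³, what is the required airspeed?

v = 24.1 m/s

L = ½ρv²S·CL ⇒ v = √(2L/(ρ·S·CL))
v = √(2 × 2510 / (1 × 13.4 × 0.644)) = √581.7 = 24.1 m/s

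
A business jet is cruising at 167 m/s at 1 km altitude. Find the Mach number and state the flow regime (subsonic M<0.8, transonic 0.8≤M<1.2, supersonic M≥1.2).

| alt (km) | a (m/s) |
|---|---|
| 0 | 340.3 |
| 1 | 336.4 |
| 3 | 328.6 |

At 1 km, from the table: a = 336.4 m/s.
M = v/a = 167 / 336.4 = 0.496
M = 0.496 → subsonic.

M = 0.496 (subsonic)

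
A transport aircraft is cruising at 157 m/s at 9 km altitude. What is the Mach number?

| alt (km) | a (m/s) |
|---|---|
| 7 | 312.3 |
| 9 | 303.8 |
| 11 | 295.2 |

At 9 km, from the table: a = 303.8 m/s.
M = v/a = 157 / 303.8 = 0.517

M = 0.517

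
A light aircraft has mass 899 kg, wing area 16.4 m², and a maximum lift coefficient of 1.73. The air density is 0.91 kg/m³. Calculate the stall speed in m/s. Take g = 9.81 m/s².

Weight W = mg = 899 × 9.81 = 8819 N.
From L = ½ρV²S·CL,max = W: V_stall = √(2W/(ρSCL,max)) = √(2·8819/(0.91·16.4·1.73))
V_stall = √683.2 = 26.1 m/s

V_stall = 26.1 m/s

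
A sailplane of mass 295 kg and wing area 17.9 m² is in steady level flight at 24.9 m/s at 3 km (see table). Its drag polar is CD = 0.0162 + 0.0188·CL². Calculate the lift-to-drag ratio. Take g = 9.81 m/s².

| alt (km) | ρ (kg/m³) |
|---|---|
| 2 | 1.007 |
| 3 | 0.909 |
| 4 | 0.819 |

L/D = 25.6

At 3 km, from the table: ρ = 0.909 kg/m³.
Weight W = mg = 295 × 9.81 = 2894 N; in level flight L = W.
q = ½ρv² = ½ × 0.909 × 24.9² = 281.8 Pa.
Required CL = L/(qS) = 2894/(281.8·17.9) = 0.5737.
CD = 0.0162 + 0.0188 × 0.5737² = 0.02239.
L/D = CL/CD = 0.5737 / 0.02239 = 25.6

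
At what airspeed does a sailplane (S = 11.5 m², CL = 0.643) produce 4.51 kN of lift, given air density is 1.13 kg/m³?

L = ½ρv²S·CL ⇒ v = √(2L/(ρ·S·CL))
v = √(2 × 4510 / (1.13 × 11.5 × 0.643)) = √1079 = 32.9 m/s

v = 32.9 m/s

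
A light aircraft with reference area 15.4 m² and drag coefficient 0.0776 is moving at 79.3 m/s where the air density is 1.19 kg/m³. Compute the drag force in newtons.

D = 4470 N

Dynamic pressure q = ½ρv² = ½ × 1.19 × 79.3² = 3742 Pa.
D = q·S·CD = 3742 × 15.4 × 0.0776 = 4470 N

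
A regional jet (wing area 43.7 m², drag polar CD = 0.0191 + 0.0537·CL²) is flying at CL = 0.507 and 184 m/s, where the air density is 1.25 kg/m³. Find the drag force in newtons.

CD = 0.0191 + 0.0537 × 0.507² = 0.0329
D = ½ρv²S·CD = ½ × 1.25 × 184² × 43.7 × 0.0329 = 30400 N

D = 30400 N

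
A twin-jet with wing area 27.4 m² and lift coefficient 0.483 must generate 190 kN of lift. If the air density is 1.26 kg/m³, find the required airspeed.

v = 151 m/s

L = ½ρv²S·CL ⇒ v = √(2L/(ρ·S·CL))
v = √(2 × 1.9×10^5 / (1.26 × 27.4 × 0.483)) = √22790 = 151 m/s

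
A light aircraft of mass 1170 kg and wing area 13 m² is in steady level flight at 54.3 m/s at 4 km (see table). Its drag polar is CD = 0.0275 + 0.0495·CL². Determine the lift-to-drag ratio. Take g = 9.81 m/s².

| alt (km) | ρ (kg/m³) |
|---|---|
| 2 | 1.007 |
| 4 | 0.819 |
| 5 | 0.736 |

L/D = 13.5

At 4 km, from the table: ρ = 0.819 kg/m³.
Level flight ⇒ L = W = m·g = 1170 × 9.81 = 11478 N.
Dynamic pressure q = 0.5 × 0.819 × 54.3² = 1207 Pa.
CL = W/(q·S) = 11478 / (1207 × 13) = 0.7312.
CD = 0.0275 + 0.0495 × 0.7312² = 0.05397.
L/D = CL/CD = 0.7312 / 0.05397 = 13.5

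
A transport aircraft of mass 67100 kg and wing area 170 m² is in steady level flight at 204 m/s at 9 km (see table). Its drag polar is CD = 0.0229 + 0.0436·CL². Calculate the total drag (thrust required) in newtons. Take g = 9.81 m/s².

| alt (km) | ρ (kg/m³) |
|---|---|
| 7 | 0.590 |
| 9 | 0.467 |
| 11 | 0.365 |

At 9 km, from the table: ρ = 0.467 kg/m³.
In steady level flight, lift balances weight: W = mg = 67100 × 9.81 = 6.5825×10^5 N.
Dynamic pressure q = 0.5 × 0.467 × 204² = 9717 Pa.
CL = 2W/(ρv²S) = 2×6.5825×10^5/(0.467×204²×170) = 0.3985.
CD = 0.0229 + 0.0436 × 0.3985² = 0.02982.
D = q·S·CD = 9717 × 170 × 0.02982 = 49270 N

D = 49300 N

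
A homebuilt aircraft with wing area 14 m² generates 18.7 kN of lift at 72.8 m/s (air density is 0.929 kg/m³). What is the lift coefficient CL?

CL = 0.543

From L = ½ρv²S·CL, rearranging gives CL = 2L/(ρv²S).
CL = 2 × 18700 / (0.929 × 72.8² × 14) = 0.543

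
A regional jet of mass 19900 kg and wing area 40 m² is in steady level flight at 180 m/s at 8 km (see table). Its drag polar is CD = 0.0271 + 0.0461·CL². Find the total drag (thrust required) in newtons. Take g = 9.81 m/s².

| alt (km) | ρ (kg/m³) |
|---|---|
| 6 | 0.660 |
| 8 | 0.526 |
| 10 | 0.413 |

D = 14400 N

At 8 km, from the table: ρ = 0.526 kg/m³.
Level flight ⇒ L = W = m·g = 19900 × 9.81 = 1.9522×10^5 N.
Dynamic pressure q = 0.5 × 0.526 × 180² = 8521 Pa.
CL = 2W/(ρv²S) = 2×1.9522×10^5/(0.526×180²×40) = 0.5727.
CD = 0.0271 + 0.0461 × 0.5727² = 0.04222.
D = q·S·CD = 8521 × 40 × 0.04222 = 14390 N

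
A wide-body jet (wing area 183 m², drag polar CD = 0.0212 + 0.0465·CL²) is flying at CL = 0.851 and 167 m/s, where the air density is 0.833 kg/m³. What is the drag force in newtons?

CD = 0.0212 + 0.0465 × 0.851² = 0.05488
D = ½ρv²S·CD = ½ × 0.833 × 167² × 183 × 0.05488 = 1.17×10^5 N

D = 1.17×10^5 N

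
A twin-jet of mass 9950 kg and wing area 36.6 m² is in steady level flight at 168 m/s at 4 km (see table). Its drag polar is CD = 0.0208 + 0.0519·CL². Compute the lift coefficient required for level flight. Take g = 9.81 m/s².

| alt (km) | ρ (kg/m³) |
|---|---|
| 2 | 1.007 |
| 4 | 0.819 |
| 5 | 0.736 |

At 4 km, from the table: ρ = 0.819 kg/m³.
Weight W = mg = 9950 × 9.81 = 97610 N; in level flight L = W.
q = ½ρv² = ½ × 0.819 × 168² = 11560 Pa.
CL = W/(q·S) = 97610 / (11560 × 36.6) = 0.2307.

CL = 0.231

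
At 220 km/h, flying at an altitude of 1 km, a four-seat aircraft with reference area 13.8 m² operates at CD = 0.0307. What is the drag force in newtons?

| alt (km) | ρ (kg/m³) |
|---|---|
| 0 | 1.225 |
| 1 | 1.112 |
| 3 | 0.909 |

At 1 km, from the table: ρ = 1.112 kg/m³.
Convert speed: v = 220 km/h ÷ 3.6 = 61.11 m/s.
D = ½ρv²S·CD = ½ × 1.112 × 61.11² × 13.8 × 0.0307 = 880 N

D = 880 N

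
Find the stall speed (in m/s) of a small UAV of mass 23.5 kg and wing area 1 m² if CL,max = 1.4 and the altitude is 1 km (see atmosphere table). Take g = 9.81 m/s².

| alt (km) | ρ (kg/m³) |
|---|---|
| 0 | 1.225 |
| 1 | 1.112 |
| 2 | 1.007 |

V_stall = 17.2 m/s

At 1 km, from the table: ρ = 1.112 kg/m³.
Stall occurs when L = W at CL,max. W = mg = 23.5 × 9.81 = 230.5 N.
V_stall = √(2W/(ρ·S·CL,max)) = √(2 × 230.5 / (1.112 × 1 × 1.4))
V_stall = √296.2 = 17.2 m/s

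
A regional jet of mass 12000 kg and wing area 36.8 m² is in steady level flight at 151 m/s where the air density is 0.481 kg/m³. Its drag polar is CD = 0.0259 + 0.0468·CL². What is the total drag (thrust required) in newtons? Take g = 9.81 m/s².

Level flight ⇒ L = W = m·g = 12000 × 9.81 = 1.1772×10^5 N.
Dynamic pressure q = 0.5 × 0.481 × 151² = 5484 Pa.
Required CL = L/(qS) = 1.1772×10^5/(5484·36.8) = 0.5834.
CD = 0.0259 + 0.0468 × 0.5834² = 0.04183.
D = q·S·CD = 5484 × 36.8 × 0.04183 = 8440 N

D = 8440 N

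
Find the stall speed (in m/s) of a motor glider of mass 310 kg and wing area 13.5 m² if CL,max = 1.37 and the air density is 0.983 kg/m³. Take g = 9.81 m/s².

V_stall = 18.3 m/s

Weight W = mg = 310 × 9.81 = 3041 N.
V_stall = √(2W/(ρ·S·CL,max)) = √(2 × 3041 / (0.983 × 13.5 × 1.37))
V_stall = √334.5 = 18.3 m/s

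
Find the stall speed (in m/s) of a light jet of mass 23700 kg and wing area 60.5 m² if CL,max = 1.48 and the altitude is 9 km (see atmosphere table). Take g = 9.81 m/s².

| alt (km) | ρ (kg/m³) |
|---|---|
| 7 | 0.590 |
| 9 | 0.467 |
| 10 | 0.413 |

At 9 km, from the table: ρ = 0.467 kg/m³.
Weight W = mg = 23700 × 9.81 = 2.325×10^5 N.
From L = ½ρV²S·CL,max = W: V_stall = √(2W/(ρSCL,max)) = √(2·2.325×10^5/(0.467·60.5·1.48))
V_stall = √11120 = 105 m/s

V_stall = 105 m/s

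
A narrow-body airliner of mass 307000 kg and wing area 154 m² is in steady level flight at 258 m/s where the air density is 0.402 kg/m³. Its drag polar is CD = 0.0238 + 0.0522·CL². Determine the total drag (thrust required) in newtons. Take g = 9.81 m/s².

D = 2.79×10^5 N

In steady level flight, lift balances weight: W = mg = 307000 × 9.81 = 3.0117×10^6 N.
Dynamic pressure q = 0.5 × 0.402 × 258² = 13380 Pa.
CL = W/(q·S) = 3.0117×10^6 / (13380 × 154) = 1.462.
CD = 0.0238 + 0.0522 × 1.462² = 0.1353.
D = q·S·CD = 13380 × 154 × 0.1353 = 2.788×10^5 N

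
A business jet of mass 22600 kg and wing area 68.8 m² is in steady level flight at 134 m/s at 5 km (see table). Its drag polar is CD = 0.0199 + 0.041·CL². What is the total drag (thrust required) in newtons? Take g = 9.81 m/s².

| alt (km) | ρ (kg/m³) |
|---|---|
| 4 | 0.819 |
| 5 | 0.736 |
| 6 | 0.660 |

At 5 km, from the table: ρ = 0.736 kg/m³.
Weight W = mg = 22600 × 9.81 = 2.2171×10^5 N; in level flight L = W.
q = ½ρv² = ½ × 0.736 × 134² = 6608 Pa.
CL = W/(q·S) = 2.2171×10^5 / (6608 × 68.8) = 0.4877.
CD = 0.0199 + 0.041 × 0.4877² = 0.02965.
D = q·S·CD = 6608 × 68.8 × 0.02965 = 13480 N

D = 13500 N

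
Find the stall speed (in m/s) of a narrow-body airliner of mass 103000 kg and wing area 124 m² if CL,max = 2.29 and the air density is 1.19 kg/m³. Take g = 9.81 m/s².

Weight W = mg = 103000 × 9.81 = 1.01×10^6 N.
From L = ½ρV²S·CL,max = W: V_stall = √(2W/(ρSCL,max)) = √(2·1.01×10^6/(1.19·124·2.29))
V_stall = √5980 = 77.3 m/s

V_stall = 77.3 m/s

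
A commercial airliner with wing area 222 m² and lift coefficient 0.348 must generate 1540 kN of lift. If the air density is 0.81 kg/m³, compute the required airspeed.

L = ½ρv²S·CL ⇒ v = √(2L/(ρ·S·CL))
v = √(2 × 1.54×10^6 / (0.81 × 222 × 0.348)) = √49220 = 222 m/s

v = 222 m/s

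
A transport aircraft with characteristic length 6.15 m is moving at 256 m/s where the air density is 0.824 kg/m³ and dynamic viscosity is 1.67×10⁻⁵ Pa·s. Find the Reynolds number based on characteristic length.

Re = ρ·v·c/μ = 0.824 × 256 × 6.15 / (1.67×10⁻⁵) = 7.77×10^7

Re = 7.77×10^7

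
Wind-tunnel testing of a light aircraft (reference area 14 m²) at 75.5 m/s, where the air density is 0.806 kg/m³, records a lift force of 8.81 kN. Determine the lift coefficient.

From L = ½ρv²S·CL, rearranging gives CL = 2L/(ρv²S).
CL = 2 × 8810 / (0.806 × 75.5² × 14) = 0.274

CL = 0.274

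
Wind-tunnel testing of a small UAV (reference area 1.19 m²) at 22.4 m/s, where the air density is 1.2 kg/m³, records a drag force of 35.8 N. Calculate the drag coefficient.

From D = ½ρv²S·CD, rearranging gives CD = 2D/(ρv²S).
CD = 2 × 35.8 / (1.2 × 22.4² × 1.19) = 0.0999

CD = 0.0999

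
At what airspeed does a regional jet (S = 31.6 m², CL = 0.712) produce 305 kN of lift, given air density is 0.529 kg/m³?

v = 226 m/s

L = ½ρv²S·CL ⇒ v = √(2L/(ρ·S·CL))
v = √(2 × 3.05×10^5 / (0.529 × 31.6 × 0.712)) = √51250 = 226 m/s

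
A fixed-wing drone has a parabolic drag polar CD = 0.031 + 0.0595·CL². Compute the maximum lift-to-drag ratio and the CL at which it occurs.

For CD = CD0 + K·CL², (L/D)max occurs at CL* = √(CD0/K) and equals 1/(2√(K·CD0)).
(L/D)max = 1/(2√(0.0595 × 0.031)) = 1/(2 × 0.04295) = 11.6
CL* = √(0.031/0.0595) = 0.722

(L/D)max = 11.6, at CL = 0.722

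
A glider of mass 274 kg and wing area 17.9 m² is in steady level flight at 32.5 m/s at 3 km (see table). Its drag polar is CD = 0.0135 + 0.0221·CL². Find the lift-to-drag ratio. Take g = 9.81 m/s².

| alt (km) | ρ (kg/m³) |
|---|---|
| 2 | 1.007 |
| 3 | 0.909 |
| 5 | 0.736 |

L/D = 20

At 3 km, from the table: ρ = 0.909 kg/m³.
In steady level flight, lift balances weight: W = mg = 274 × 9.81 = 2687.9 N.
Dynamic pressure q = 0.5 × 0.909 × 32.5² = 480.1 Pa.
Required CL = L/(qS) = 2687.9/(480.1·17.9) = 0.3128.
CD = 0.0135 + 0.0221 × 0.3128² = 0.01566.
L/D = CL/CD = 0.3128 / 0.01566 = 20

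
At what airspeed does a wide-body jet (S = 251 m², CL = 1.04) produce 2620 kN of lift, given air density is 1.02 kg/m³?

L = ½ρv²S·CL ⇒ v = √(2L/(ρ·S·CL))
v = √(2 × 2.62×10^6 / (1.02 × 251 × 1.04)) = √19680 = 140 m/s

v = 140 m/s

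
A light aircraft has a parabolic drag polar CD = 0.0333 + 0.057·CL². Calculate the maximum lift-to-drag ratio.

(L/D)max = 11.5

For CD = CD0 + K·CL², (L/D)max occurs at CL* = √(CD0/K) and equals 1/(2√(K·CD0)).
(L/D)max = 1/(2√(0.057 × 0.0333)) = 1/(2 × 0.04357) = 11.5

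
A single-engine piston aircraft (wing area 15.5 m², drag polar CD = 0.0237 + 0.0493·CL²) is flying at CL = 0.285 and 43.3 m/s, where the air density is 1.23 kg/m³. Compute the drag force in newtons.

CD = 0.0237 + 0.0493 × 0.285² = 0.0277
D = ½ρv²S·CD = ½ × 1.23 × 43.3² × 15.5 × 0.0277 = 495 N

D = 495 N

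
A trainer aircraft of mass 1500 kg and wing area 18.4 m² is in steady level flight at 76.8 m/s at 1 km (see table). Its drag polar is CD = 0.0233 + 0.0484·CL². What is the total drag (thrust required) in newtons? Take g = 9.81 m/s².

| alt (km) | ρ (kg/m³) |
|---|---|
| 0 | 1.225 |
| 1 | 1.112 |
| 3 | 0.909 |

D = 1580 N

At 1 km, from the table: ρ = 1.112 kg/m³.
In steady level flight, lift balances weight: W = mg = 1500 × 9.81 = 14715 N.
Dynamic pressure q = 0.5 × 1.112 × 76.8² = 3279 Pa.
CL = 2W/(ρv²S) = 2×14715/(1.112×76.8²×18.4) = 0.2439.
CD = 0.0233 + 0.0484 × 0.2439² = 0.02618.
D = q·S·CD = 3279 × 18.4 × 0.02618 = 1580 N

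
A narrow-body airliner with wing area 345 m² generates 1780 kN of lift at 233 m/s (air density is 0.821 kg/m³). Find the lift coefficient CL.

CL = 0.232

From L = ½ρv²S·CL, rearranging gives CL = 2L/(ρv²S).
CL = 2 × 1.78×10^6 / (0.821 × 233² × 345) = 0.232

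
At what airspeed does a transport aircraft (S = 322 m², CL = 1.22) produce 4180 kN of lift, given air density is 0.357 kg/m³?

v = 244 m/s

L = ½ρv²S·CL ⇒ v = √(2L/(ρ·S·CL))
v = √(2 × 4.18×10^6 / (0.357 × 322 × 1.22)) = √59610 = 244 m/s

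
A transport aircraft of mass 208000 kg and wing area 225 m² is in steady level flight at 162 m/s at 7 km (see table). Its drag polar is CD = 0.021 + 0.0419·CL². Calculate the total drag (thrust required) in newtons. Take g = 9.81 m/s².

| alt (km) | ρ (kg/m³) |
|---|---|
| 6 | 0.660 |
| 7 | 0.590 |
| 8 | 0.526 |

At 7 km, from the table: ρ = 0.590 kg/m³.
Weight W = mg = 208000 × 9.81 = 2.0405×10^6 N; in level flight L = W.
Dynamic pressure q = 0.5 × 0.59 × 162² = 7742 Pa.
CL = 2W/(ρv²S) = 2×2.0405×10^6/(0.59×162²×225) = 1.171.
CD = 0.021 + 0.0419 × 1.171² = 0.07849.
D = q·S·CD = 7742 × 225 × 0.07849 = 1.367×10^5 N

D = 1.37×10^5 N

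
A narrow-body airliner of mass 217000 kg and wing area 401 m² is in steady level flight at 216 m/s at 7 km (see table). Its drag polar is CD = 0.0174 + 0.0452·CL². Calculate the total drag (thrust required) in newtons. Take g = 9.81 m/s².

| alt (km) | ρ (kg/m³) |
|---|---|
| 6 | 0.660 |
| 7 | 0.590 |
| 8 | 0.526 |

At 7 km, from the table: ρ = 0.590 kg/m³.
Level flight ⇒ L = W = m·g = 217000 × 9.81 = 2.1288×10^6 N.
q = ½ρv² = ½ × 0.59 × 216² = 13760 Pa.
CL = W/(q·S) = 2.1288×10^6 / (13760 × 401) = 0.3857.
CD = 0.0174 + 0.0452 × 0.3857² = 0.02412.
D = q·S·CD = 13760 × 401 × 0.02412 = 1.331×10^5 N

D = 1.33×10^5 N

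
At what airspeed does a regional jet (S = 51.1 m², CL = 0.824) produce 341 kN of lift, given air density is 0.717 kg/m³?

v = 150 m/s

L = ½ρv²S·CL ⇒ v = √(2L/(ρ·S·CL))
v = √(2 × 3.41×10^5 / (0.717 × 51.1 × 0.824)) = √22590 = 150 m/s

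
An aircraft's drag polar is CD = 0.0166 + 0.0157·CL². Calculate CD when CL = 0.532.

CD = 0.0166 + 0.0157 × 0.532² = 0.0166 + 0.004443 = 0.021

CD = 0.021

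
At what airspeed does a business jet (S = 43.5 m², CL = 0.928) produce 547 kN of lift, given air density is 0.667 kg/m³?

v = 202 m/s

L = ½ρv²S·CL ⇒ v = √(2L/(ρ·S·CL))
v = √(2 × 5.47×10^5 / (0.667 × 43.5 × 0.928)) = √40630 = 202 m/s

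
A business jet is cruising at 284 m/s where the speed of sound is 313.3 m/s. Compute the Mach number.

M = 0.906

M = v/a = 284 / 313.3 = 0.906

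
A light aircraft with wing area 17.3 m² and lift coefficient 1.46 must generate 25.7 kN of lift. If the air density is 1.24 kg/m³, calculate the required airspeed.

v = 40.5 m/s

L = ½ρv²S·CL ⇒ v = √(2L/(ρ·S·CL))
v = √(2 × 25700 / (1.24 × 17.3 × 1.46)) = √1641 = 40.5 m/s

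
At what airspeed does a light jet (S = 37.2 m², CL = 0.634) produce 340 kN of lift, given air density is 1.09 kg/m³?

L = ½ρv²S·CL ⇒ v = √(2L/(ρ·S·CL))
v = √(2 × 3.4×10^5 / (1.09 × 37.2 × 0.634)) = √26450 = 163 m/s

v = 163 m/s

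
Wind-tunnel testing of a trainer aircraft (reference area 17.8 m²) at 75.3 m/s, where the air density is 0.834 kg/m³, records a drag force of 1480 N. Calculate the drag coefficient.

From D = ½ρv²S·CD, rearranging gives CD = 2D/(ρv²S).
CD = 2 × 1480 / (0.834 × 75.3² × 17.8) = 0.0352

CD = 0.0352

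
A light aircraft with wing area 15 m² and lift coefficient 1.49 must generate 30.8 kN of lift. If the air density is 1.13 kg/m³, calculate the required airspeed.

L = ½ρv²S·CL ⇒ v = √(2L/(ρ·S·CL))
v = √(2 × 30800 / (1.13 × 15 × 1.49)) = √2439 = 49.4 m/s

v = 49.4 m/s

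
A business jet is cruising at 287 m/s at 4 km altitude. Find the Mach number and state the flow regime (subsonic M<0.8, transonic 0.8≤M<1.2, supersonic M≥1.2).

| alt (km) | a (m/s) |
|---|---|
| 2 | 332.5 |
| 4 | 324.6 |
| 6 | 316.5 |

M = 0.884 (transonic)

At 4 km, from the table: a = 324.6 m/s.
M = v/a = 287 / 324.6 = 0.884
M = 0.884 → transonic.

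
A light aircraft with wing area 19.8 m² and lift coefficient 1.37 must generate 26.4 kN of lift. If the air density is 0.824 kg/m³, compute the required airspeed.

L = ½ρv²S·CL ⇒ v = √(2L/(ρ·S·CL))
v = √(2 × 26400 / (0.824 × 19.8 × 1.37)) = √2362 = 48.6 m/s

v = 48.6 m/s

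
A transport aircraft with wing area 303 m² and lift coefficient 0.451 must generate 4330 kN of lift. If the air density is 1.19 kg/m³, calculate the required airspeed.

v = 231 m/s

L = ½ρv²S·CL ⇒ v = √(2L/(ρ·S·CL))
v = √(2 × 4.33×10^6 / (1.19 × 303 × 0.451)) = √53250 = 231 m/s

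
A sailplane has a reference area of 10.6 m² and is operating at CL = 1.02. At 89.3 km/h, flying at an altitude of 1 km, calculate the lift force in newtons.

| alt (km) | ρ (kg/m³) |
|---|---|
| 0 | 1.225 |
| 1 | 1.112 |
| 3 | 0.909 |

At 1 km, from the table: ρ = 1.112 kg/m³.
Convert speed: v = 89.3 km/h ÷ 3.6 = 24.81 m/s.
L = ½ρv²S·CL = ½ × 1.112 × 24.81² × 10.6 × 1.02 = 3700 N

L = 3700 N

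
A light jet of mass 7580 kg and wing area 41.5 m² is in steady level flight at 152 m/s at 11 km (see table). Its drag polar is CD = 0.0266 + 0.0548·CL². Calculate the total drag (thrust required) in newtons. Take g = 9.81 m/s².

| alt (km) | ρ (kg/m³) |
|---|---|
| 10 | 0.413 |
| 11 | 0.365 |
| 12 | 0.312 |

At 11 km, from the table: ρ = 0.365 kg/m³.
Weight W = mg = 7580 × 9.81 = 74360 N; in level flight L = W.
q = ½ρv² = ½ × 0.365 × 152² = 4216 Pa.
CL = W/(q·S) = 74360 / (4216 × 41.5) = 0.425.
CD = 0.0266 + 0.0548 × 0.425² = 0.0365.
D = q·S·CD = 4216 × 41.5 × 0.0365 = 6386 N

D = 6390 N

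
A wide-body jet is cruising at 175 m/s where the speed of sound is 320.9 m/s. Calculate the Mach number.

M = 0.545

M = v/a = 175 / 320.9 = 0.545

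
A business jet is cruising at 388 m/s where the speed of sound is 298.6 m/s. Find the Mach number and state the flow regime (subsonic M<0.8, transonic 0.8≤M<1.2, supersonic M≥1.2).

M = v/a = 388 / 298.6 = 1.3
M = 1.3 → supersonic.

M = 1.3 (supersonic)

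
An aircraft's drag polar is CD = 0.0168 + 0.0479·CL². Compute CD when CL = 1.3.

CD = 0.0978

CD = 0.0168 + 0.0479 × 1.3² = 0.0168 + 0.08095 = 0.0978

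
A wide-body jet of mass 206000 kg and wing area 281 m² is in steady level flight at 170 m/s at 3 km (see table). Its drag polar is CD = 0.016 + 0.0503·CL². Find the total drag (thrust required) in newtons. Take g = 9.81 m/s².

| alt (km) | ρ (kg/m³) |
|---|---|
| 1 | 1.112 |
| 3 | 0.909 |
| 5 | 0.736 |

At 3 km, from the table: ρ = 0.909 kg/m³.
Weight W = mg = 206000 × 9.81 = 2.0209×10^6 N; in level flight L = W.
Dynamic pressure q = 0.5 × 0.909 × 170² = 13140 Pa.
CL = 2W/(ρv²S) = 2×2.0209×10^6/(0.909×170²×281) = 0.5475.
CD = 0.016 + 0.0503 × 0.5475² = 0.03108.
D = q·S·CD = 13140 × 281 × 0.03108 = 1.147×10^5 N

D = 1.15×10^5 N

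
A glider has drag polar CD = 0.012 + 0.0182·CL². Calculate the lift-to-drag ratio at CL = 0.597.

L/D = 32.3

CD = 0.012 + 0.0182 × 0.597² = 0.01849
L/D = CL/CD = 0.597 / 0.01849 = 32.3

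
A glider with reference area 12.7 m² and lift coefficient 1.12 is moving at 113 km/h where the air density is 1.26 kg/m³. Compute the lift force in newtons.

L = 8830 N

Convert speed: v = 113 km/h ÷ 3.6 = 31.39 m/s.
Dynamic pressure q = ½ρv² = ½ × 1.26 × 31.39² = 620.7 Pa.
L = q·S·CL = 620.7 × 12.7 × 1.12 = 8830 N ≈ 8.83 kN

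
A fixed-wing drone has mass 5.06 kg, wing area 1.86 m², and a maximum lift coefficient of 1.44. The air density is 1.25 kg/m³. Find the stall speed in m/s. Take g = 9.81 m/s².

V_stall = 5.45 m/s

Weight W = mg = 5.06 × 9.81 = 49.64 N.
V_stall = √(2W/(ρ·S·CL,max)) = √(2 × 49.64 / (1.25 × 1.86 × 1.44))
V_stall = √29.65 = 5.45 m/s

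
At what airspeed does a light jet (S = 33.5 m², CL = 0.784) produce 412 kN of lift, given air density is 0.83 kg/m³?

L = ½ρv²S·CL ⇒ v = √(2L/(ρ·S·CL))
v = √(2 × 4.12×10^5 / (0.83 × 33.5 × 0.784)) = √37800 = 194 m/s

v = 194 m/s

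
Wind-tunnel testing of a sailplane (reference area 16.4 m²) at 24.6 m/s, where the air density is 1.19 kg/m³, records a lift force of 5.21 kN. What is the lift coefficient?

CL = 0.882

From L = ½ρv²S·CL, rearranging gives CL = 2L/(ρv²S).
CL = 2 × 5210 / (1.19 × 24.6² × 16.4) = 0.882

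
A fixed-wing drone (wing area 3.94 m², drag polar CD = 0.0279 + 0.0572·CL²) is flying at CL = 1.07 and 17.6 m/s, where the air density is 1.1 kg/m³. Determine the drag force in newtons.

CD = 0.0279 + 0.0572 × 1.07² = 0.09339
D = ½ρv²S·CD = ½ × 1.1 × 17.6² × 3.94 × 0.09339 = 62.7 N

D = 62.7 N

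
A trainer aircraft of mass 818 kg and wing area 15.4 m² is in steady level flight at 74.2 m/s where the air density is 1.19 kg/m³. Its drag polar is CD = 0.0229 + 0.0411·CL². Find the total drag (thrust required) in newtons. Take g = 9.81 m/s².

Weight W = mg = 818 × 9.81 = 8024.6 N; in level flight L = W.
Dynamic pressure q = 0.5 × 1.19 × 74.2² = 3276 Pa.
Required CL = L/(qS) = 8024.6/(3276·15.4) = 0.1591.
CD = 0.0229 + 0.0411 × 0.1591² = 0.02394.
D = q·S·CD = 3276 × 15.4 × 0.02394 = 1208 N

D = 1210 N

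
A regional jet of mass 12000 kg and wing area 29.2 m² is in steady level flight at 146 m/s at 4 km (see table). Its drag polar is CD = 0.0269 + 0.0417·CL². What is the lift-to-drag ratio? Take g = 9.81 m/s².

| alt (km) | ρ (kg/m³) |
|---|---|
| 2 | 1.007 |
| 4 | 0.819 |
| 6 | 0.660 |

L/D = 12.9

At 4 km, from the table: ρ = 0.819 kg/m³.
In steady level flight, lift balances weight: W = mg = 12000 × 9.81 = 1.1772×10^5 N.
Dynamic pressure q = 0.5 × 0.819 × 146² = 8729 Pa.
CL = W/(q·S) = 1.1772×10^5 / (8729 × 29.2) = 0.4619.
CD = 0.0269 + 0.0417 × 0.4619² = 0.0358.
L/D = CL/CD = 0.4619 / 0.0358 = 12.9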